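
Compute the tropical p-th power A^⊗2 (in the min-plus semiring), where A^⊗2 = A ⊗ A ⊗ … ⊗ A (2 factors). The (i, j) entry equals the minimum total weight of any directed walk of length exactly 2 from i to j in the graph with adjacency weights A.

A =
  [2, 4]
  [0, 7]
A^⊗2 =
  [4, 6]
  [2, 4]

Each entry (A^⊗2)_ij equals the minimum over all length-2 walks i = v_0 → v_1 → … → v_2 = j of Σ_t A[v_t][v_{t+1}]. For example, for (i, j) = (0, 1) we minimise over 2 possible intermediate vertex sequences; the minimum is 6, attained along the walk 0 → 0 → 1.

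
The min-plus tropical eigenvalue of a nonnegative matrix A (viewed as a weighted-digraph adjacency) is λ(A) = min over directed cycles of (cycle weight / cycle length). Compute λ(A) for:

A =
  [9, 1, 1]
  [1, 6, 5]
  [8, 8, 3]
λ(A) = 1

Enumerate directed cycles and compute their means (weight / length). Sample:
  cycle 0 → 0: weight = 9, length = 1, mean = 9/1 ≈ 9.000
  cycle 1 → 1: weight = 6, length = 1, mean = 6/1 ≈ 6.000
  cycle 2 → 2: weight = 3, length = 1, mean = 3/1 ≈ 3.000
  cycle 0 → 1 → 0: weight = 2, length = 2, mean = 2/2 ≈ 1.000
  cycle 0 → 2 → 0: weight = 9, length = 2, mean = 9/2 ≈ 4.500
  cycle 1 → 0 → 1: weight = 2, length = 2, mean = 2/2 ≈ 1.000
Minimum mean = 1.000, attained e.g. along the cycle 0 → 1 → 0 with weight 2 and length 2. So λ(A) = 2/2 = 1.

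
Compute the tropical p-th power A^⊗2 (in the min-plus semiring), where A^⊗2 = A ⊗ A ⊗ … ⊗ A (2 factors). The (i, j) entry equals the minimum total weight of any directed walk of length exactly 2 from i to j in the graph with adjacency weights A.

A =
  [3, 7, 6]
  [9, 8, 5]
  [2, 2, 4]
A^⊗2 =
  [6, 8, 9]
  [7, 7, 9]
  [5, 6, 7]

Each entry (A^⊗2)_ij equals the minimum over all length-2 walks i = v_0 → v_1 → … → v_2 = j of Σ_t A[v_t][v_{t+1}]. For example, for (i, j) = (0, 2) we minimise over 3 possible intermediate vertex sequences; the minimum is 9, attained along the walk 0 → 0 → 2.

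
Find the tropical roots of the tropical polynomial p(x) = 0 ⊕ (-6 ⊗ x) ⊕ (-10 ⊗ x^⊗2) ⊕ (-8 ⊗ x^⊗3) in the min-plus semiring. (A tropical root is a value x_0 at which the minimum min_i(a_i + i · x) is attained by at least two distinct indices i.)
Roots: {-2, 4, 6}

Each tropical root is a break point of the lower envelope of the lines y = a_i + i · x (there are 4 lines, with slopes 0, 1, ..., 3). Only the lines that attain the minimum somewhere contribute to roots; other lines are dominated. Here the surviving (envelope) indices are i = 3, i = 2, i = 1, i = 0.
Intersections between consecutive envelope lines give the roots: for adjacent envelope indices i < j the intersection is x = (a_i − a_j) / (j − i). Reading off the sorted break points: {-2, 4, 6}.
Verification: at each break x_0, at least two indices attain the minimum of min_i(a_i + i · x_0).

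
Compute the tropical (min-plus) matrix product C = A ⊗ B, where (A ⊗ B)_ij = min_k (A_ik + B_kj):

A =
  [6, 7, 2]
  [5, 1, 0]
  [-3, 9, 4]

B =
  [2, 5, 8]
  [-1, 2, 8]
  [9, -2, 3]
A ⊗ B =
  [6, 0, 5]
  [0, -2, 3]
  [-1, 2, 5]

Apply the min-plus product entry-by-entry:
  C[0][0] = min over k of (A[0][0] + B[0][0] = 6 + 2 = 8, A[0][1] + B[1][0] = 7 + -1 = 6, A[0][2] + B[2][0] = 2 + 9 = 11) = 6 (attained at k = 1)
  C[0][1] = min over k of (A[0][0] + B[0][1] = 6 + 5 = 11, A[0][1] + B[1][1] = 7 + 2 = 9, A[0][2] + B[2][1] = 2 + -2 = 0) = 0 (attained at k = 2)
  C[0][2] = min over k of (A[0][0] + B[0][2] = 6 + 8 = 14, A[0][1] + B[1][2] = 7 + 8 = 15, A[0][2] + B[2][2] = 2 + 3 = 5) = 5 (attained at k = 2)
  C[1][0] = min over k of (A[1][0] + B[0][0] = 5 + 2 = 7, A[1][1] + B[1][0] = 1 + -1 = 0, A[1][2] + B[2][0] = 0 + 9 = 9) = 0 (attained at k = 1)
  C[1][1] = min over k of (A[1][0] + B[0][1] = 5 + 5 = 10, A[1][1] + B[1][1] = 1 + 2 = 3, A[1][2] + B[2][1] = 0 + -2 = -2) = -2 (attained at k = 2)
  C[1][2] = min over k of (A[1][0] + B[0][2] = 5 + 8 = 13, A[1][1] + B[1][2] = 1 + 8 = 9, A[1][2] + B[2][2] = 0 + 3 = 3) = 3 (attained at k = 2)
  C[2][0] = min over k of (A[2][0] + B[0][0] = -3 + 2 = -1, A[2][1] + B[1][0] = 9 + -1 = 8, A[2][2] + B[2][0] = 4 + 9 = 13) = -1 (attained at k = 0)
  C[2][1] = min over k of (A[2][0] + B[0][1] = -3 + 5 = 2, A[2][1] + B[1][1] = 9 + 2 = 11, A[2][2] + B[2][1] = 4 + -2 = 2) = 2 (attained at k = 0)
  C[2][2] = min over k of (A[2][0] + B[0][2] = -3 + 8 = 5, A[2][1] + B[1][2] = 9 + 8 = 17, A[2][2] + B[2][2] = 4 + 3 = 7) = 5 (attained at k = 0)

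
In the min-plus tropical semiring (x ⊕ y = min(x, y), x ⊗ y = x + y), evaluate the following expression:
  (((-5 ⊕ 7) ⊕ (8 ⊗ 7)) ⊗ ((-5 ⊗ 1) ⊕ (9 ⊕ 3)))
(((-5 ⊕ 7) ⊕ (8 ⊗ 7)) ⊗ ((-5 ⊗ 1) ⊕ (9 ⊕ 3))) = -9

Expand innermost to outermost. Recall ⊕ takes the minimum of its arguments and ⊗ takes their sum. Working out the expression (((-5 ⊕ 7) ⊕ (8 ⊗ 7)) ⊗ ((-5 ⊗ 1) ⊕ (9 ⊕ 3))) gives -9.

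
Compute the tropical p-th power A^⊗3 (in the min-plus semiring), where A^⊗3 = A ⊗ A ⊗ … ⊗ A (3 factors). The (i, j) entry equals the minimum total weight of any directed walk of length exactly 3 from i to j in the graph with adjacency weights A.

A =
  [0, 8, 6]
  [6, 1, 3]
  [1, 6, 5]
A^⊗3 =
  [0, 8, 6]
  [4, 3, 5]
  [1, 8, 7]

Each entry (A^⊗3)_ij equals the minimum over all length-3 walks i = v_0 → v_1 → … → v_3 = j of Σ_t A[v_t][v_{t+1}]. For example, for (i, j) = (0, 2) we minimise over 9 possible intermediate vertex sequences; the minimum is 6, attained along the walk 0 → 0 → 0 → 2.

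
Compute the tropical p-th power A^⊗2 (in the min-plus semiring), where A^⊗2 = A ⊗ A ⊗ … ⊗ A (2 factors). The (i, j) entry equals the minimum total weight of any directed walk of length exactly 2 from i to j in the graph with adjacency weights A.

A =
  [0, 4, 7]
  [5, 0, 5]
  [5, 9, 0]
A^⊗2 =
  [0, 4, 7]
  [5, 0, 5]
  [5, 9, 0]

Each entry (A^⊗2)_ij equals the minimum over all length-2 walks i = v_0 → v_1 → … → v_2 = j of Σ_t A[v_t][v_{t+1}]. For example, for (i, j) = (0, 2) we minimise over 3 possible intermediate vertex sequences; the minimum is 7, attained along the walk 0 → 0 → 2.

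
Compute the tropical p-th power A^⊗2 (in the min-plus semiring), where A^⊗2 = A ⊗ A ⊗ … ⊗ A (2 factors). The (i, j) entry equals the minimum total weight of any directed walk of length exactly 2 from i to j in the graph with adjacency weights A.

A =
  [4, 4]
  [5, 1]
A^⊗2 =
  [8, 5]
  [6, 2]

Each entry (A^⊗2)_ij equals the minimum over all length-2 walks i = v_0 → v_1 → … → v_2 = j of Σ_t A[v_t][v_{t+1}]. For example, for (i, j) = (0, 1) we minimise over 2 possible intermediate vertex sequences; the minimum is 5, attained along the walk 0 → 1 → 1.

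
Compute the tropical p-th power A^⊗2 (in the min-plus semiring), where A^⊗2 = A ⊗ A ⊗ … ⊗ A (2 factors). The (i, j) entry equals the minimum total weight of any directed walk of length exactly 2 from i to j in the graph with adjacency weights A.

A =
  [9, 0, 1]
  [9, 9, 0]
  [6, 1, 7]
A^⊗2 =
  [7, 2, 0]
  [6, 1, 7]
  [10, 6, 1]

Each entry (A^⊗2)_ij equals the minimum over all length-2 walks i = v_0 → v_1 → … → v_2 = j of Σ_t A[v_t][v_{t+1}]. For example, for (i, j) = (0, 2) we minimise over 3 possible intermediate vertex sequences; the minimum is 0, attained along the walk 0 → 1 → 2.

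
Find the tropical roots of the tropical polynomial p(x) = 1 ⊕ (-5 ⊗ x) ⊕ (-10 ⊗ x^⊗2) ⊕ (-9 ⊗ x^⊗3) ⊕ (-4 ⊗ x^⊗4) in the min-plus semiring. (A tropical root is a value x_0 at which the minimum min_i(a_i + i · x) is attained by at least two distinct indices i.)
Roots: {-5, -1, 5, 6}

Each tropical root is a break point of the lower envelope of the lines y = a_i + i · x (there are 5 lines, with slopes 0, 1, ..., 4). Only the lines that attain the minimum somewhere contribute to roots; other lines are dominated. Here the surviving (envelope) indices are i = 4, i = 3, i = 2, i = 1, i = 0.
Intersections between consecutive envelope lines give the roots: for adjacent envelope indices i < j the intersection is x = (a_i − a_j) / (j − i). Reading off the sorted break points: {-5, -1, 5, 6}.
Verification: at each break x_0, at least two indices attain the minimum of min_i(a_i + i · x_0).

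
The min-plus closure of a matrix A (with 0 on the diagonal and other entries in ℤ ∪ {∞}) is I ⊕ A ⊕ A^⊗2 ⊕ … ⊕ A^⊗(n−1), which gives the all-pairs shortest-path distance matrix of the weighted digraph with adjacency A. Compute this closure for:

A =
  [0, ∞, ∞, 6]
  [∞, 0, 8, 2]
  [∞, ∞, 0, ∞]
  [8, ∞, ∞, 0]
Closure =
  [0, ∞, ∞, 6]
  [10, 0, 8, 2]
  [∞, ∞, 0, ∞]
  [8, ∞, ∞, 0]

This is the Floyd-Warshall all-pairs shortest-path computation. For each intermediate vertex k = 0, 1, …, 3, update dist[i][j] ← min(dist[i][j], dist[i][k] + dist[k][j]). The final matrix gives, for each (i, j), the minimum total weight of any directed path from i to j (possibly empty when i = j).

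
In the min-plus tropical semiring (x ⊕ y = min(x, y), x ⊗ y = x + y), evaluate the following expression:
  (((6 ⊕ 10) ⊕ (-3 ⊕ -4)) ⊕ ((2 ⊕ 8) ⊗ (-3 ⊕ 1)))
(((6 ⊕ 10) ⊕ (-3 ⊕ -4)) ⊕ ((2 ⊕ 8) ⊗ (-3 ⊕ 1))) = -4

Expand innermost to outermost. Recall ⊕ takes the minimum of its arguments and ⊗ takes their sum. Working out the expression (((6 ⊕ 10) ⊕ (-3 ⊕ -4)) ⊕ ((2 ⊕ 8) ⊗ (-3 ⊕ 1))) gives -4.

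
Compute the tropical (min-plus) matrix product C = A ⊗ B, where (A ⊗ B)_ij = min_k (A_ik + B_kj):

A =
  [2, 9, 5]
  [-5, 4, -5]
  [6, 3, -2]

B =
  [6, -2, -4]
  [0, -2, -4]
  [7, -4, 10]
A ⊗ B =
  [8, 0, -2]
  [1, -9, -9]
  [3, -6, -1]

Apply the min-plus product entry-by-entry:
  C[0][0] = min over k of (A[0][0] + B[0][0] = 2 + 6 = 8, A[0][1] + B[1][0] = 9 + 0 = 9, A[0][2] + B[2][0] = 5 + 7 = 12) = 8 (attained at k = 0)
  C[0][1] = min over k of (A[0][0] + B[0][1] = 2 + -2 = 0, A[0][1] + B[1][1] = 9 + -2 = 7, A[0][2] + B[2][1] = 5 + -4 = 1) = 0 (attained at k = 0)
  C[0][2] = min over k of (A[0][0] + B[0][2] = 2 + -4 = -2, A[0][1] + B[1][2] = 9 + -4 = 5, A[0][2] + B[2][2] = 5 + 10 = 15) = -2 (attained at k = 0)
  C[1][0] = min over k of (A[1][0] + B[0][0] = -5 + 6 = 1, A[1][1] + B[1][0] = 4 + 0 = 4, A[1][2] + B[2][0] = -5 + 7 = 2) = 1 (attained at k = 0)
  C[1][1] = min over k of (A[1][0] + B[0][1] = -5 + -2 = -7, A[1][1] + B[1][1] = 4 + -2 = 2, A[1][2] + B[2][1] = -5 + -4 = -9) = -9 (attained at k = 2)
  C[1][2] = min over k of (A[1][0] + B[0][2] = -5 + -4 = -9, A[1][1] + B[1][2] = 4 + -4 = 0, A[1][2] + B[2][2] = -5 + 10 = 5) = -9 (attained at k = 0)
  C[2][0] = min over k of (A[2][0] + B[0][0] = 6 + 6 = 12, A[2][1] + B[1][0] = 3 + 0 = 3, A[2][2] + B[2][0] = -2 + 7 = 5) = 3 (attained at k = 1)
  C[2][1] = min over k of (A[2][0] + B[0][1] = 6 + -2 = 4, A[2][1] + B[1][1] = 3 + -2 = 1, A[2][2] + B[2][1] = -2 + -4 = -6) = -6 (attained at k = 2)
  C[2][2] = min over k of (A[2][0] + B[0][2] = 6 + -4 = 2, A[2][1] + B[1][2] = 3 + -4 = -1, A[2][2] + B[2][2] = -2 + 10 = 8) = -1 (attained at k = 1)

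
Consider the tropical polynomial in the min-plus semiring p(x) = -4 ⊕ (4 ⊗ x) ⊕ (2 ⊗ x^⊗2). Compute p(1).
p(1) = -4

A tropical monomial a ⊗ x^⊗i evaluates to a + i · x. Evaluating each term at x = 1:
  Term 0 contributes -4 + 0 · 1 = -4
  Term 1 contributes 4 + 1 · 1 = 5
  Term 2 contributes 2 + 2 · 1 = 4
p(1) = ⊕ of these = min[-4, 5, 4] = -4.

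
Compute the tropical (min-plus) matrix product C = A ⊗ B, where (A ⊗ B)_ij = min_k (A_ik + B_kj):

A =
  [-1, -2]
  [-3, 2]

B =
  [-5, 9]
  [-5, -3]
A ⊗ B =
  [-7, -5]
  [-8, -1]

Apply the min-plus product entry-by-entry:
  C[0][0] = min over k of (A[0][0] + B[0][0] = -1 + -5 = -6, A[0][1] + B[1][0] = -2 + -5 = -7) = -7 (attained at k = 1)
  C[0][1] = min over k of (A[0][0] + B[0][1] = -1 + 9 = 8, A[0][1] + B[1][1] = -2 + -3 = -5) = -5 (attained at k = 1)
  C[1][0] = min over k of (A[1][0] + B[0][0] = -3 + -5 = -8, A[1][1] + B[1][0] = 2 + -5 = -3) = -8 (attained at k = 0)
  C[1][1] = min over k of (A[1][0] + B[0][1] = -3 + 9 = 6, A[1][1] + B[1][1] = 2 + -3 = -1) = -1 (attained at k = 1)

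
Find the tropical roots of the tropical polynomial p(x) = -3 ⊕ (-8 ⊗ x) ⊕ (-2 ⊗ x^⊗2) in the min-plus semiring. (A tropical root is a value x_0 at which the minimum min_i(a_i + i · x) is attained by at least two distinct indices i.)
Roots: {-6, 5}

Each tropical root is a break point of the lower envelope of the lines y = a_i + i · x (there are 3 lines, with slopes 0, 1, ..., 2). Only the lines that attain the minimum somewhere contribute to roots; other lines are dominated. Here the surviving (envelope) indices are i = 2, i = 1, i = 0.
Intersections between consecutive envelope lines give the roots: for adjacent envelope indices i < j the intersection is x = (a_i − a_j) / (j − i). Reading off the sorted break points: {-6, 5}.
Verification: at each break x_0, at least two indices attain the minimum of min_i(a_i + i · x_0).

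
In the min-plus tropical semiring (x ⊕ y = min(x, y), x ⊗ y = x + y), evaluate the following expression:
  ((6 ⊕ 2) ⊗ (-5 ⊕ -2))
((6 ⊕ 2) ⊗ (-5 ⊕ -2)) = -3

Expand innermost to outermost. Recall ⊕ takes the minimum of its arguments and ⊗ takes their sum. Working out the expression ((6 ⊕ 2) ⊗ (-5 ⊕ -2)) gives -3.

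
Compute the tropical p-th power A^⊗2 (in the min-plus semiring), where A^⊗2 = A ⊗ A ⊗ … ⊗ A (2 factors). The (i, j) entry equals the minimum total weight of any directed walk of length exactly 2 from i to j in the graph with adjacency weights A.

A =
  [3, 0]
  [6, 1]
A^⊗2 =
  [6, 1]
  [7, 2]

Each entry (A^⊗2)_ij equals the minimum over all length-2 walks i = v_0 → v_1 → … → v_2 = j of Σ_t A[v_t][v_{t+1}]. For example, for (i, j) = (0, 1) we minimise over 2 possible intermediate vertex sequences; the minimum is 1, attained along the walk 0 → 1 → 1.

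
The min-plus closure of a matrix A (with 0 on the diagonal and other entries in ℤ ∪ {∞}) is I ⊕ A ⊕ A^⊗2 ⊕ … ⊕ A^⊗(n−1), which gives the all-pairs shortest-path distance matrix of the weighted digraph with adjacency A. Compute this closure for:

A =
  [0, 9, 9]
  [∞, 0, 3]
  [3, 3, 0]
Closure =
  [0, 9, 9]
  [6, 0, 3]
  [3, 3, 0]

This is the Floyd-Warshall all-pairs shortest-path computation. For each intermediate vertex k = 0, 1, …, 2, update dist[i][j] ← min(dist[i][j], dist[i][k] + dist[k][j]). The final matrix gives, for each (i, j), the minimum total weight of any directed path from i to j (possibly empty when i = j).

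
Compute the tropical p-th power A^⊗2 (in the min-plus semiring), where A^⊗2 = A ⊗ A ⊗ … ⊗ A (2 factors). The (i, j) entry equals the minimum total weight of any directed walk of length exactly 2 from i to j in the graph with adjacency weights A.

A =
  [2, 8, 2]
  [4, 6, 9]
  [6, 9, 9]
A^⊗2 =
  [4, 10, 4]
  [6, 12, 6]
  [8, 14, 8]

Each entry (A^⊗2)_ij equals the minimum over all length-2 walks i = v_0 → v_1 → … → v_2 = j of Σ_t A[v_t][v_{t+1}]. For example, for (i, j) = (0, 2) we minimise over 3 possible intermediate vertex sequences; the minimum is 4, attained along the walk 0 → 0 → 2.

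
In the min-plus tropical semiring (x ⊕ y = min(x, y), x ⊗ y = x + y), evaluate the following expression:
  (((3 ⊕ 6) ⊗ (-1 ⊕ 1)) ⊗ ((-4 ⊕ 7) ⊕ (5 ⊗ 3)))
(((3 ⊕ 6) ⊗ (-1 ⊕ 1)) ⊗ ((-4 ⊕ 7) ⊕ (5 ⊗ 3))) = -2

Expand innermost to outermost. Recall ⊕ takes the minimum of its arguments and ⊗ takes their sum. Working out the expression (((3 ⊕ 6) ⊗ (-1 ⊕ 1)) ⊗ ((-4 ⊕ 7) ⊕ (5 ⊗ 3))) gives -2.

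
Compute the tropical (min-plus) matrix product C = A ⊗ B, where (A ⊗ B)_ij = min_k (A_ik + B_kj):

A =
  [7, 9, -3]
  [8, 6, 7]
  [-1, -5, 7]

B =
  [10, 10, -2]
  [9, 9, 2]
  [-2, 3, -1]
A ⊗ B =
  [-5, 0, -4]
  [5, 10, 6]
  [4, 4, -3]

Apply the min-plus product entry-by-entry:
  C[0][0] = min over k of (A[0][0] + B[0][0] = 7 + 10 = 17, A[0][1] + B[1][0] = 9 + 9 = 18, A[0][2] + B[2][0] = -3 + -2 = -5) = -5 (attained at k = 2)
  C[0][1] = min over k of (A[0][0] + B[0][1] = 7 + 10 = 17, A[0][1] + B[1][1] = 9 + 9 = 18, A[0][2] + B[2][1] = -3 + 3 = 0) = 0 (attained at k = 2)
  C[0][2] = min over k of (A[0][0] + B[0][2] = 7 + -2 = 5, A[0][1] + B[1][2] = 9 + 2 = 11, A[0][2] + B[2][2] = -3 + -1 = -4) = -4 (attained at k = 2)
  C[1][0] = min over k of (A[1][0] + B[0][0] = 8 + 10 = 18, A[1][1] + B[1][0] = 6 + 9 = 15, A[1][2] + B[2][0] = 7 + -2 = 5) = 5 (attained at k = 2)
  C[1][1] = min over k of (A[1][0] + B[0][1] = 8 + 10 = 18, A[1][1] + B[1][1] = 6 + 9 = 15, A[1][2] + B[2][1] = 7 + 3 = 10) = 10 (attained at k = 2)
  C[1][2] = min over k of (A[1][0] + B[0][2] = 8 + -2 = 6, A[1][1] + B[1][2] = 6 + 2 = 8, A[1][2] + B[2][2] = 7 + -1 = 6) = 6 (attained at k = 0)
  C[2][0] = min over k of (A[2][0] + B[0][0] = -1 + 10 = 9, A[2][1] + B[1][0] = -5 + 9 = 4, A[2][2] + B[2][0] = 7 + -2 = 5) = 4 (attained at k = 1)
  C[2][1] = min over k of (A[2][0] + B[0][1] = -1 + 10 = 9, A[2][1] + B[1][1] = -5 + 9 = 4, A[2][2] + B[2][1] = 7 + 3 = 10) = 4 (attained at k = 1)
  C[2][2] = min over k of (A[2][0] + B[0][2] = -1 + -2 = -3, A[2][1] + B[1][2] = -5 + 2 = -3, A[2][2] + B[2][2] = 7 + -1 = 6) = -3 (attained at k = 0)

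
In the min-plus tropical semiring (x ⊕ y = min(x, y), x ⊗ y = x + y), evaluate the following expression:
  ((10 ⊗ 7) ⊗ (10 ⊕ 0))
((10 ⊗ 7) ⊗ (10 ⊕ 0)) = 17

Expand innermost to outermost. Recall ⊕ takes the minimum of its arguments and ⊗ takes their sum. Working out the expression ((10 ⊗ 7) ⊗ (10 ⊕ 0)) gives 17.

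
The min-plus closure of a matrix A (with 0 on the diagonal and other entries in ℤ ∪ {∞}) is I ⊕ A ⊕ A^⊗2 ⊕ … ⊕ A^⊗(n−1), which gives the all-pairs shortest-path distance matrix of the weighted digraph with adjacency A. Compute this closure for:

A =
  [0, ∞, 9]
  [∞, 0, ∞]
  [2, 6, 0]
Closure =
  [0, 15, 9]
  [∞, 0, ∞]
  [2, 6, 0]

This is the Floyd-Warshall all-pairs shortest-path computation. For each intermediate vertex k = 0, 1, …, 2, update dist[i][j] ← min(dist[i][j], dist[i][k] + dist[k][j]). The final matrix gives, for each (i, j), the minimum total weight of any directed path from i to j (possibly empty when i = j).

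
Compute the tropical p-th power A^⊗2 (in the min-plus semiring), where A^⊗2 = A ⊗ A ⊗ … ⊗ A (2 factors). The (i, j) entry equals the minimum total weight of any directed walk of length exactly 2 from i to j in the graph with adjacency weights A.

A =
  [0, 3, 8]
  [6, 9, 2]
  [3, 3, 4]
A^⊗2 =
  [0, 3, 5]
  [5, 5, 6]
  [3, 6, 5]

Each entry (A^⊗2)_ij equals the minimum over all length-2 walks i = v_0 → v_1 → … → v_2 = j of Σ_t A[v_t][v_{t+1}]. For example, for (i, j) = (0, 2) we minimise over 3 possible intermediate vertex sequences; the minimum is 5, attained along the walk 0 → 1 → 2.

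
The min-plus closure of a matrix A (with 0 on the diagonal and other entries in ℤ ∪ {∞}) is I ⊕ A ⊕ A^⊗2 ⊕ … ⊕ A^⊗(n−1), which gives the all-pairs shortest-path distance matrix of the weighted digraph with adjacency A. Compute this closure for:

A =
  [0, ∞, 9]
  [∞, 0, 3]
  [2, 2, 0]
Closure =
  [0, 11, 9]
  [5, 0, 3]
  [2, 2, 0]

This is the Floyd-Warshall all-pairs shortest-path computation. For each intermediate vertex k = 0, 1, …, 2, update dist[i][j] ← min(dist[i][j], dist[i][k] + dist[k][j]). The final matrix gives, for each (i, j), the minimum total weight of any directed path from i to j (possibly empty when i = j).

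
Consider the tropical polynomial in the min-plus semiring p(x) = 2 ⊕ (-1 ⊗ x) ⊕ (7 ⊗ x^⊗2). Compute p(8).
p(8) = 2

A tropical monomial a ⊗ x^⊗i evaluates to a + i · x. Evaluating each term at x = 8:
  Term 0 contributes 2 + 0 · 8 = 2
  Term 1 contributes -1 + 1 · 8 = 7
  Term 2 contributes 7 + 2 · 8 = 23
p(8) = ⊕ of these = min[2, 7, 23] = 2.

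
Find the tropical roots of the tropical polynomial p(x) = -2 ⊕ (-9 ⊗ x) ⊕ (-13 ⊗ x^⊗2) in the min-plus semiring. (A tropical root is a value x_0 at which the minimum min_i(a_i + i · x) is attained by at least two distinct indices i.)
Roots: {4, 7}

Each tropical root is a break point of the lower envelope of the lines y = a_i + i · x (there are 3 lines, with slopes 0, 1, ..., 2). Only the lines that attain the minimum somewhere contribute to roots; other lines are dominated. Here the surviving (envelope) indices are i = 2, i = 1, i = 0.
Intersections between consecutive envelope lines give the roots: for adjacent envelope indices i < j the intersection is x = (a_i − a_j) / (j − i). Reading off the sorted break points: {4, 7}.
Verification: at each break x_0, at least two indices attain the minimum of min_i(a_i + i · x_0).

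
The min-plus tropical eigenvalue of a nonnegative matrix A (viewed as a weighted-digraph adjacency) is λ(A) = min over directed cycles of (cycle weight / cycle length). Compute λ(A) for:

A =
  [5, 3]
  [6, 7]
λ(A) = 9/2

Enumerate directed cycles and compute their means (weight / length). Sample:
  cycle 0 → 0: weight = 5, length = 1, mean = 5/1 ≈ 5.000
  cycle 1 → 1: weight = 7, length = 1, mean = 7/1 ≈ 7.000
  cycle 0 → 1 → 0: weight = 9, length = 2, mean = 9/2 ≈ 4.500
  cycle 1 → 0 → 1: weight = 9, length = 2, mean = 9/2 ≈ 4.500
Minimum mean = 4.500, attained e.g. along the cycle 0 → 1 → 0 with weight 9 and length 2. So λ(A) = 9/2 = 9/2.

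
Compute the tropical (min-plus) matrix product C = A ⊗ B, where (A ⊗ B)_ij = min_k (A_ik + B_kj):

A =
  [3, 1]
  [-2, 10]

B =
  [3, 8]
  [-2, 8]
A ⊗ B =
  [-1, 9]
  [1, 6]

Apply the min-plus product entry-by-entry:
  C[0][0] = min over k of (A[0][0] + B[0][0] = 3 + 3 = 6, A[0][1] + B[1][0] = 1 + -2 = -1) = -1 (attained at k = 1)
  C[0][1] = min over k of (A[0][0] + B[0][1] = 3 + 8 = 11, A[0][1] + B[1][1] = 1 + 8 = 9) = 9 (attained at k = 1)
  C[1][0] = min over k of (A[1][0] + B[0][0] = -2 + 3 = 1, A[1][1] + B[1][0] = 10 + -2 = 8) = 1 (attained at k = 0)
  C[1][1] = min over k of (A[1][0] + B[0][1] = -2 + 8 = 6, A[1][1] + B[1][1] = 10 + 8 = 18) = 6 (attained at k = 0)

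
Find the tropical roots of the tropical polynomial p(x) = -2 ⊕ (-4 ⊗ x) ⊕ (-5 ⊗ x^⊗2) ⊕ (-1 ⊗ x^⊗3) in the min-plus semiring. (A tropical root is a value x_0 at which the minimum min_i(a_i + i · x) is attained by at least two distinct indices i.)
Roots: {-4, 1, 2}

Each tropical root is a break point of the lower envelope of the lines y = a_i + i · x (there are 4 lines, with slopes 0, 1, ..., 3). Only the lines that attain the minimum somewhere contribute to roots; other lines are dominated. Here the surviving (envelope) indices are i = 3, i = 2, i = 1, i = 0.
Intersections between consecutive envelope lines give the roots: for adjacent envelope indices i < j the intersection is x = (a_i − a_j) / (j − i). Reading off the sorted break points: {-4, 1, 2}.
Verification: at each break x_0, at least two indices attain the minimum of min_i(a_i + i · x_0).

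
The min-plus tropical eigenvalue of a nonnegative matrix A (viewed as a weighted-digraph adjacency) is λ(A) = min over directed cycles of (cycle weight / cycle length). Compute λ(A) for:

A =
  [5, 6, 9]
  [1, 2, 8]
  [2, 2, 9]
λ(A) = 2

Enumerate directed cycles and compute their means (weight / length). Sample:
  cycle 0 → 0: weight = 5, length = 1, mean = 5/1 ≈ 5.000
  cycle 1 → 1: weight = 2, length = 1, mean = 2/1 ≈ 2.000
  cycle 2 → 2: weight = 9, length = 1, mean = 9/1 ≈ 9.000
  cycle 0 → 1 → 0: weight = 7, length = 2, mean = 7/2 ≈ 3.500
  cycle 0 → 2 → 0: weight = 11, length = 2, mean = 11/2 ≈ 5.500
  cycle 1 → 0 → 1: weight = 7, length = 2, mean = 7/2 ≈ 3.500
Minimum mean = 2.000, attained e.g. along the cycle 1 → 1 with weight 2 and length 1. So λ(A) = 2/1 = 2.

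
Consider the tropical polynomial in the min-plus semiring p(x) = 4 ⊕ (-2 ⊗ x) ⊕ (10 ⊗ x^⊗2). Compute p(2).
p(2) = 0

A tropical monomial a ⊗ x^⊗i evaluates to a + i · x. Evaluating each term at x = 2:
  Term 0 contributes 4 + 0 · 2 = 4
  Term 1 contributes -2 + 1 · 2 = 0
  Term 2 contributes 10 + 2 · 2 = 14
p(2) = ⊕ of these = min[4, 0, 14] = 0.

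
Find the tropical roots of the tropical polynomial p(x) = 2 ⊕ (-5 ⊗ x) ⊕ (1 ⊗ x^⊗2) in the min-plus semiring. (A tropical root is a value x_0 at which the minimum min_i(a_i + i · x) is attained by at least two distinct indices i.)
Roots: {-6, 7}

Each tropical root is a break point of the lower envelope of the lines y = a_i + i · x (there are 3 lines, with slopes 0, 1, ..., 2). Only the lines that attain the minimum somewhere contribute to roots; other lines are dominated. Here the surviving (envelope) indices are i = 2, i = 1, i = 0.
Intersections between consecutive envelope lines give the roots: for adjacent envelope indices i < j the intersection is x = (a_i − a_j) / (j − i). Reading off the sorted break points: {-6, 7}.
Verification: at each break x_0, at least two indices attain the minimum of min_i(a_i + i · x_0).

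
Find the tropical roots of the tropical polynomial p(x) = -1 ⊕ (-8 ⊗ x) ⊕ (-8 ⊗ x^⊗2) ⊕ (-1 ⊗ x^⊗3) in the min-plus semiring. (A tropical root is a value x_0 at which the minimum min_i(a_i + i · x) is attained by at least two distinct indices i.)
Roots: {-7, 0, 7}

Each tropical root is a break point of the lower envelope of the lines y = a_i + i · x (there are 4 lines, with slopes 0, 1, ..., 3). Only the lines that attain the minimum somewhere contribute to roots; other lines are dominated. Here the surviving (envelope) indices are i = 3, i = 2, i = 1, i = 0.
Intersections between consecutive envelope lines give the roots: for adjacent envelope indices i < j the intersection is x = (a_i − a_j) / (j − i). Reading off the sorted break points: {-7, 0, 7}.
Verification: at each break x_0, at least two indices attain the minimum of min_i(a_i + i · x_0).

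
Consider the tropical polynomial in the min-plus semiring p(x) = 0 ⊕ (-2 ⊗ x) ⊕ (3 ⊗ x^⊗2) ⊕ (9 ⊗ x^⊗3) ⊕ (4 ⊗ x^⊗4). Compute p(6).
p(6) = 0

A tropical monomial a ⊗ x^⊗i evaluates to a + i · x. Evaluating each term at x = 6:
  Term 0 contributes 0 + 0 · 6 = 0
  Term 1 contributes -2 + 1 · 6 = 4
  Term 2 contributes 3 + 2 · 6 = 15
  Term 3 contributes 9 + 3 · 6 = 27
  Term 4 contributes 4 + 4 · 6 = 28
p(6) = ⊕ of these = min[0, 4, 15, 27, 28] = 0.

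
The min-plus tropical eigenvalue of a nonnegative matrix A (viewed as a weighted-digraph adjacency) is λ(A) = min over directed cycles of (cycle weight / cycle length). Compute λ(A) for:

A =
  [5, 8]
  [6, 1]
λ(A) = 1

Enumerate directed cycles and compute their means (weight / length). Sample:
  cycle 0 → 0: weight = 5, length = 1, mean = 5/1 ≈ 5.000
  cycle 1 → 1: weight = 1, length = 1, mean = 1/1 ≈ 1.000
  cycle 0 → 1 → 0: weight = 14, length = 2, mean = 14/2 ≈ 7.000
  cycle 1 → 0 → 1: weight = 14, length = 2, mean = 14/2 ≈ 7.000
Minimum mean = 1.000, attained e.g. along the cycle 1 → 1 with weight 1 and length 1. So λ(A) = 1/1 = 1.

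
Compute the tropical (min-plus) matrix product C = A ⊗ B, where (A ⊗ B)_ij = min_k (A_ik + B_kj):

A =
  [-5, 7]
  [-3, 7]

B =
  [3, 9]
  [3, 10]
A ⊗ B =
  [-2, 4]
  [0, 6]

Apply the min-plus product entry-by-entry:
  C[0][0] = min over k of (A[0][0] + B[0][0] = -5 + 3 = -2, A[0][1] + B[1][0] = 7 + 3 = 10) = -2 (attained at k = 0)
  C[0][1] = min over k of (A[0][0] + B[0][1] = -5 + 9 = 4, A[0][1] + B[1][1] = 7 + 10 = 17) = 4 (attained at k = 0)
  C[1][0] = min over k of (A[1][0] + B[0][0] = -3 + 3 = 0, A[1][1] + B[1][0] = 7 + 3 = 10) = 0 (attained at k = 0)
  C[1][1] = min over k of (A[1][0] + B[0][1] = -3 + 9 = 6, A[1][1] + B[1][1] = 7 + 10 = 17) = 6 (attained at k = 0)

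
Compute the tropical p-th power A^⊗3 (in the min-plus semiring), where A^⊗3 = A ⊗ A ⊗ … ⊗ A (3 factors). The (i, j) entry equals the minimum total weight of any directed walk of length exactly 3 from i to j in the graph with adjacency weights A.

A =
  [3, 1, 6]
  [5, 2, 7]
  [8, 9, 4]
A^⊗3 =
  [8, 5, 10]
  [9, 6, 11]
  [14, 11, 12]

Each entry (A^⊗3)_ij equals the minimum over all length-3 walks i = v_0 → v_1 → … → v_3 = j of Σ_t A[v_t][v_{t+1}]. For example, for (i, j) = (0, 2) we minimise over 9 possible intermediate vertex sequences; the minimum is 10, attained along the walk 0 → 1 → 1 → 2.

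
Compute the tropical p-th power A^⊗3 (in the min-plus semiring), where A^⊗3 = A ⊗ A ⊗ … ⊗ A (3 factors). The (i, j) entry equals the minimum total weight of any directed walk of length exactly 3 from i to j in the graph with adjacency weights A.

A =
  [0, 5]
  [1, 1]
A^⊗3 =
  [0, 5]
  [1, 3]

Each entry (A^⊗3)_ij equals the minimum over all length-3 walks i = v_0 → v_1 → … → v_3 = j of Σ_t A[v_t][v_{t+1}]. For example, for (i, j) = (0, 1) we minimise over 4 possible intermediate vertex sequences; the minimum is 5, attained along the walk 0 → 0 → 0 → 1.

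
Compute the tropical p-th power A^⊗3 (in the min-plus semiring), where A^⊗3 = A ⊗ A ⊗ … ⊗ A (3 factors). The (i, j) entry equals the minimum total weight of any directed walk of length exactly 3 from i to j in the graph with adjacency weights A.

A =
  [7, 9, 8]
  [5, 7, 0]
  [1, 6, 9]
A^⊗3 =
  [10, 15, 14]
  [8, 10, 6]
  [7, 12, 10]

Each entry (A^⊗3)_ij equals the minimum over all length-3 walks i = v_0 → v_1 → … → v_3 = j of Σ_t A[v_t][v_{t+1}]. For example, for (i, j) = (0, 2) we minimise over 9 possible intermediate vertex sequences; the minimum is 14, attained along the walk 0 → 2 → 1 → 2.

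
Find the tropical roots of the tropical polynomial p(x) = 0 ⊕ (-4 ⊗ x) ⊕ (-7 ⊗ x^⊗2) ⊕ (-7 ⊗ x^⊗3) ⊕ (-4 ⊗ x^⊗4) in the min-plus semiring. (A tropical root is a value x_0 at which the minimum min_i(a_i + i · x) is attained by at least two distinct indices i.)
Roots: {-3, 0, 3, 4}

Each tropical root is a break point of the lower envelope of the lines y = a_i + i · x (there are 5 lines, with slopes 0, 1, ..., 4). Only the lines that attain the minimum somewhere contribute to roots; other lines are dominated. Here the surviving (envelope) indices are i = 4, i = 3, i = 2, i = 1, i = 0.
Intersections between consecutive envelope lines give the roots: for adjacent envelope indices i < j the intersection is x = (a_i − a_j) / (j − i). Reading off the sorted break points: {-3, 0, 3, 4}.
Verification: at each break x_0, at least two indices attain the minimum of min_i(a_i + i · x_0).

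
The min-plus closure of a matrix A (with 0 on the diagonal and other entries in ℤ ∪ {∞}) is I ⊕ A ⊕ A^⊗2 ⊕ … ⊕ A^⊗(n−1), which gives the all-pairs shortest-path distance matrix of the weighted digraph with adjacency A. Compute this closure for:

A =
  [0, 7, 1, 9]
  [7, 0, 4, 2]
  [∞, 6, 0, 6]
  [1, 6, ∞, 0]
Closure =
  [0, 7, 1, 7]
  [3, 0, 4, 2]
  [7, 6, 0, 6]
  [1, 6, 2, 0]

This is the Floyd-Warshall all-pairs shortest-path computation. For each intermediate vertex k = 0, 1, …, 3, update dist[i][j] ← min(dist[i][j], dist[i][k] + dist[k][j]). The final matrix gives, for each (i, j), the minimum total weight of any directed path from i to j (possibly empty when i = j).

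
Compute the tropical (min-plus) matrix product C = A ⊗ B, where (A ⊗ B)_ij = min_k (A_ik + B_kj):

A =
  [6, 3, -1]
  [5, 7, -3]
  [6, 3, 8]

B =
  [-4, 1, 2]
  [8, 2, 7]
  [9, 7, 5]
A ⊗ B =
  [2, 5, 4]
  [1, 4, 2]
  [2, 5, 8]

Apply the min-plus product entry-by-entry:
  C[0][0] = min over k of (A[0][0] + B[0][0] = 6 + -4 = 2, A[0][1] + B[1][0] = 3 + 8 = 11, A[0][2] + B[2][0] = -1 + 9 = 8) = 2 (attained at k = 0)
  C[0][1] = min over k of (A[0][0] + B[0][1] = 6 + 1 = 7, A[0][1] + B[1][1] = 3 + 2 = 5, A[0][2] + B[2][1] = -1 + 7 = 6) = 5 (attained at k = 1)
  C[0][2] = min over k of (A[0][0] + B[0][2] = 6 + 2 = 8, A[0][1] + B[1][2] = 3 + 7 = 10, A[0][2] + B[2][2] = -1 + 5 = 4) = 4 (attained at k = 2)
  C[1][0] = min over k of (A[1][0] + B[0][0] = 5 + -4 = 1, A[1][1] + B[1][0] = 7 + 8 = 15, A[1][2] + B[2][0] = -3 + 9 = 6) = 1 (attained at k = 0)
  C[1][1] = min over k of (A[1][0] + B[0][1] = 5 + 1 = 6, A[1][1] + B[1][1] = 7 + 2 = 9, A[1][2] + B[2][1] = -3 + 7 = 4) = 4 (attained at k = 2)
  C[1][2] = min over k of (A[1][0] + B[0][2] = 5 + 2 = 7, A[1][1] + B[1][2] = 7 + 7 = 14, A[1][2] + B[2][2] = -3 + 5 = 2) = 2 (attained at k = 2)
  C[2][0] = min over k of (A[2][0] + B[0][0] = 6 + -4 = 2, A[2][1] + B[1][0] = 3 + 8 = 11, A[2][2] + B[2][0] = 8 + 9 = 17) = 2 (attained at k = 0)
  C[2][1] = min over k of (A[2][0] + B[0][1] = 6 + 1 = 7, A[2][1] + B[1][1] = 3 + 2 = 5, A[2][2] + B[2][1] = 8 + 7 = 15) = 5 (attained at k = 1)
  C[2][2] = min over k of (A[2][0] + B[0][2] = 6 + 2 = 8, A[2][1] + B[1][2] = 3 + 7 = 10, A[2][2] + B[2][2] = 8 + 5 = 13) = 8 (attained at k = 0)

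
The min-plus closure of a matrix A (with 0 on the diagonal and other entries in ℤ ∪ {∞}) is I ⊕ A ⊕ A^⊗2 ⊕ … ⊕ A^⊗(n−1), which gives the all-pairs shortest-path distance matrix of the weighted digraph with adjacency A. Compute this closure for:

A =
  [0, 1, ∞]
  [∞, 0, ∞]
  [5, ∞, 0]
Closure =
  [0, 1, ∞]
  [∞, 0, ∞]
  [5, 6, 0]

This is the Floyd-Warshall all-pairs shortest-path computation. For each intermediate vertex k = 0, 1, …, 2, update dist[i][j] ← min(dist[i][j], dist[i][k] + dist[k][j]). The final matrix gives, for each (i, j), the minimum total weight of any directed path from i to j (possibly empty when i = j).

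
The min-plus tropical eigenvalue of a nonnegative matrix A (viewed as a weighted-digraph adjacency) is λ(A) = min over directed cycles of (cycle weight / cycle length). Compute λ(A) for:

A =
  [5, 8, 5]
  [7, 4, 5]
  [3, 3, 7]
λ(A) = 4

Enumerate directed cycles and compute their means (weight / length). Sample:
  cycle 0 → 0: weight = 5, length = 1, mean = 5/1 ≈ 5.000
  cycle 1 → 1: weight = 4, length = 1, mean = 4/1 ≈ 4.000
  cycle 2 → 2: weight = 7, length = 1, mean = 7/1 ≈ 7.000
  cycle 0 → 1 → 0: weight = 15, length = 2, mean = 15/2 ≈ 7.500
  cycle 0 → 2 → 0: weight = 8, length = 2, mean = 8/2 ≈ 4.000
  cycle 1 → 0 → 1: weight = 15, length = 2, mean = 15/2 ≈ 7.500
Minimum mean = 4.000, attained e.g. along the cycle 1 → 1 with weight 4 and length 1. So λ(A) = 4/1 = 4.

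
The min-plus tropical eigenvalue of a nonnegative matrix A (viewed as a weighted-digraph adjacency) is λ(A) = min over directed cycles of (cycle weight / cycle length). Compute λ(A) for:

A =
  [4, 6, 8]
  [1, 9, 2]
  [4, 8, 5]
λ(A) = 7/2

Enumerate directed cycles and compute their means (weight / length). Sample:
  cycle 0 → 0: weight = 4, length = 1, mean = 4/1 ≈ 4.000
  cycle 1 → 1: weight = 9, length = 1, mean = 9/1 ≈ 9.000
  cycle 2 → 2: weight = 5, length = 1, mean = 5/1 ≈ 5.000
  cycle 0 → 1 → 0: weight = 7, length = 2, mean = 7/2 ≈ 3.500
  cycle 0 → 2 → 0: weight = 12, length = 2, mean = 12/2 ≈ 6.000
  cycle 1 → 0 → 1: weight = 7, length = 2, mean = 7/2 ≈ 3.500
Minimum mean = 3.500, attained e.g. along the cycle 0 → 1 → 0 with weight 7 and length 2. So λ(A) = 7/2 = 7/2.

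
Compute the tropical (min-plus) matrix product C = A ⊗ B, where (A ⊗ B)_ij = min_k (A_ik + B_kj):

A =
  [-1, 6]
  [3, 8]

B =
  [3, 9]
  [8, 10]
A ⊗ B =
  [2, 8]
  [6, 12]

Apply the min-plus product entry-by-entry:
  C[0][0] = min over k of (A[0][0] + B[0][0] = -1 + 3 = 2, A[0][1] + B[1][0] = 6 + 8 = 14) = 2 (attained at k = 0)
  C[0][1] = min over k of (A[0][0] + B[0][1] = -1 + 9 = 8, A[0][1] + B[1][1] = 6 + 10 = 16) = 8 (attained at k = 0)
  C[1][0] = min over k of (A[1][0] + B[0][0] = 3 + 3 = 6, A[1][1] + B[1][0] = 8 + 8 = 16) = 6 (attained at k = 0)
  C[1][1] = min over k of (A[1][0] + B[0][1] = 3 + 9 = 12, A[1][1] + B[1][1] = 8 + 10 = 18) = 12 (attained at k = 0)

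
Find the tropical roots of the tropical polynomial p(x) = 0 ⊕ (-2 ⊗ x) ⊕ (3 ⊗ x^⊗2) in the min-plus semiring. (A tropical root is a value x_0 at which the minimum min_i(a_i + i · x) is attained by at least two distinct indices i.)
Roots: {-5, 2}

Each tropical root is a break point of the lower envelope of the lines y = a_i + i · x (there are 3 lines, with slopes 0, 1, ..., 2). Only the lines that attain the minimum somewhere contribute to roots; other lines are dominated. Here the surviving (envelope) indices are i = 2, i = 1, i = 0.
Intersections between consecutive envelope lines give the roots: for adjacent envelope indices i < j the intersection is x = (a_i − a_j) / (j − i). Reading off the sorted break points: {-5, 2}.
Verification: at each break x_0, at least two indices attain the minimum of min_i(a_i + i · x_0).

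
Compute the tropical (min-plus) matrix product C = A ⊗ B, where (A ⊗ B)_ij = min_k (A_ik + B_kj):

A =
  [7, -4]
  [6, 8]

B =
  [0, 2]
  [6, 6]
A ⊗ B =
  [2, 2]
  [6, 8]

Apply the min-plus product entry-by-entry:
  C[0][0] = min over k of (A[0][0] + B[0][0] = 7 + 0 = 7, A[0][1] + B[1][0] = -4 + 6 = 2) = 2 (attained at k = 1)
  C[0][1] = min over k of (A[0][0] + B[0][1] = 7 + 2 = 9, A[0][1] + B[1][1] = -4 + 6 = 2) = 2 (attained at k = 1)
  C[1][0] = min over k of (A[1][0] + B[0][0] = 6 + 0 = 6, A[1][1] + B[1][0] = 8 + 6 = 14) = 6 (attained at k = 0)
  C[1][1] = min over k of (A[1][0] + B[0][1] = 6 + 2 = 8, A[1][1] + B[1][1] = 8 + 6 = 14) = 8 (attained at k = 0)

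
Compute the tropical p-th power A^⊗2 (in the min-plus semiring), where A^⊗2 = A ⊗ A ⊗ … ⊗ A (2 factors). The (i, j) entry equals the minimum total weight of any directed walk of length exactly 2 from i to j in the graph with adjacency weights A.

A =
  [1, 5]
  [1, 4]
A^⊗2 =
  [2, 6]
  [2, 6]

Each entry (A^⊗2)_ij equals the minimum over all length-2 walks i = v_0 → v_1 → … → v_2 = j of Σ_t A[v_t][v_{t+1}]. For example, for (i, j) = (0, 1) we minimise over 2 possible intermediate vertex sequences; the minimum is 6, attained along the walk 0 → 0 → 1.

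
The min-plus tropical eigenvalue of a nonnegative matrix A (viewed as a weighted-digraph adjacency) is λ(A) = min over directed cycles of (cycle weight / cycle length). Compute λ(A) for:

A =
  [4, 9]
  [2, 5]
λ(A) = 4

Enumerate directed cycles and compute their means (weight / length). Sample:
  cycle 0 → 0: weight = 4, length = 1, mean = 4/1 ≈ 4.000
  cycle 1 → 1: weight = 5, length = 1, mean = 5/1 ≈ 5.000
  cycle 0 → 1 → 0: weight = 11, length = 2, mean = 11/2 ≈ 5.500
  cycle 1 → 0 → 1: weight = 11, length = 2, mean = 11/2 ≈ 5.500
Minimum mean = 4.000, attained e.g. along the cycle 0 → 0 with weight 4 and length 1. So λ(A) = 4/1 = 4.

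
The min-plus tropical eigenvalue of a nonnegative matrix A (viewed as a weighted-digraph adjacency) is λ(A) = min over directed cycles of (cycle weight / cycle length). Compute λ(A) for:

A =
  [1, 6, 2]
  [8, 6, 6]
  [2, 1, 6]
λ(A) = 1

Enumerate directed cycles and compute their means (weight / length). Sample:
  cycle 0 → 0: weight = 1, length = 1, mean = 1/1 ≈ 1.000
  cycle 1 → 1: weight = 6, length = 1, mean = 6/1 ≈ 6.000
  cycle 2 → 2: weight = 6, length = 1, mean = 6/1 ≈ 6.000
  cycle 0 → 1 → 0: weight = 14, length = 2, mean = 14/2 ≈ 7.000
  cycle 0 → 2 → 0: weight = 4, length = 2, mean = 4/2 ≈ 2.000
  cycle 1 → 0 → 1: weight = 14, length = 2, mean = 14/2 ≈ 7.000
Minimum mean = 1.000, attained e.g. along the cycle 0 → 0 with weight 1 and length 1. So λ(A) = 1/1 = 1.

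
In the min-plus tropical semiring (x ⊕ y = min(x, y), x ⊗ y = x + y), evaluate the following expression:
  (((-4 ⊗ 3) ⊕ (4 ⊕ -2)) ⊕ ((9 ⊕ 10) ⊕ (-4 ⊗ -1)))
(((-4 ⊗ 3) ⊕ (4 ⊕ -2)) ⊕ ((9 ⊕ 10) ⊕ (-4 ⊗ -1))) = -5

Expand innermost to outermost. Recall ⊕ takes the minimum of its arguments and ⊗ takes their sum. Working out the expression (((-4 ⊗ 3) ⊕ (4 ⊕ -2)) ⊕ ((9 ⊕ 10) ⊕ (-4 ⊗ -1))) gives -5.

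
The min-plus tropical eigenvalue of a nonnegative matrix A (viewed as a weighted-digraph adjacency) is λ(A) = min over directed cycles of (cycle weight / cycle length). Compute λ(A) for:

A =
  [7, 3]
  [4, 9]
λ(A) = 7/2

Enumerate directed cycles and compute their means (weight / length). Sample:
  cycle 0 → 0: weight = 7, length = 1, mean = 7/1 ≈ 7.000
  cycle 1 → 1: weight = 9, length = 1, mean = 9/1 ≈ 9.000
  cycle 0 → 1 → 0: weight = 7, length = 2, mean = 7/2 ≈ 3.500
  cycle 1 → 0 → 1: weight = 7, length = 2, mean = 7/2 ≈ 3.500
Minimum mean = 3.500, attained e.g. along the cycle 0 → 1 → 0 with weight 7 and length 2. So λ(A) = 7/2 = 7/2.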